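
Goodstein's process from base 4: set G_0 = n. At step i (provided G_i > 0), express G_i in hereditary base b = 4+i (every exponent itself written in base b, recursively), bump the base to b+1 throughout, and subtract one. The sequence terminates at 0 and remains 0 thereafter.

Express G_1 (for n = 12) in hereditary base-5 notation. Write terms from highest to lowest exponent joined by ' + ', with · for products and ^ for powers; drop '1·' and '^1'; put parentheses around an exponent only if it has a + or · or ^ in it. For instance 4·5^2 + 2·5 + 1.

2·5 + 4

base 4: 12 = 3·4; at 5: 3·5 = 15; next = 14
base 5: 14 = 2·5 + 4; at 6: 2·6 + 4 = 16; next = 15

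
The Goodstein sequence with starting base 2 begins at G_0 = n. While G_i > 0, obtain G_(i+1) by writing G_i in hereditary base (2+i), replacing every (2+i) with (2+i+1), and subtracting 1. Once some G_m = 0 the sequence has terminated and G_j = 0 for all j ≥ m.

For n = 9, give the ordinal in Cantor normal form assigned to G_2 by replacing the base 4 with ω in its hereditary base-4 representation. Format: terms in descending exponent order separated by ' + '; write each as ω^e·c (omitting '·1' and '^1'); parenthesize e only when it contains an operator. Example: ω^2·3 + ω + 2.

ω^ω·3 + ω^3·3 + ω^2·3 + ω·3 + 3

base 2: 9 = 2^(2 + 1) + 1; at 3: 3^(3 + 1) + 1 = 82; next = 81
base 3: 81 = 3^(3 + 1); at 4: 4^(4 + 1) = 1024; next = 1023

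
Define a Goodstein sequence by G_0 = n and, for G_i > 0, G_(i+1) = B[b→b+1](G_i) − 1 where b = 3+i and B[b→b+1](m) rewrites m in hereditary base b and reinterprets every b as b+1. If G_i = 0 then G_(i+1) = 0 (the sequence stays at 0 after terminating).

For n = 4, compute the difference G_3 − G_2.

G_0=4  [base 3] 3 + 1  →[3↦4]→  4 + 1 = 5  −1 ⇒ G_1=4
G_1=4  [base 4] 4  →[4↦5]→  5 = 5  −1 ⇒ G_2=4
G_2=4  [base 5] 4  →[5↦6]→  4 = 4  −1 ⇒ G_3=3

-1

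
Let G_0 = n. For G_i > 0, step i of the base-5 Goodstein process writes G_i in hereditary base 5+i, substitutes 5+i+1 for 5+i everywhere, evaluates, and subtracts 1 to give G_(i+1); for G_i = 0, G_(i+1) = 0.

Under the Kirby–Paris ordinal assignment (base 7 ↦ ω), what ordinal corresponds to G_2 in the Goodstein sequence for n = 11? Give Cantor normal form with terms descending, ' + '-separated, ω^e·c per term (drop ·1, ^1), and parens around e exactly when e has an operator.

ω + 6

11 —HB5→ 2·5 + 1 —bump→ 2·6 + 1 = 13 —(−1)→ 12
12 —HB6→ 2·6 —bump→ 2·7 = 14 —(−1)→ 13
13 —HB7→ 7 + 6 —bump→ 8 + 6 = 14 —(−1)→ 13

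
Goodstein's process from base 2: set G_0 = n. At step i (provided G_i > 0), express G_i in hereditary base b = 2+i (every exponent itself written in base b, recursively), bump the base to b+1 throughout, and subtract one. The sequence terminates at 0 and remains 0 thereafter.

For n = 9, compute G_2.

step 0: 9 = 2^(2 + 1) + 1; sub 3 for 2: 3^(3 + 1) + 1; = 82; G_1 = 82−1 = 81
step 1: 81 = 3^(3 + 1); sub 4 for 3: 4^(4 + 1); = 1024; G_2 = 1024−1 = 1023
step 2: 1023 = 3·4^4 + 3·4^3 + 3·4^2 + 3·4 + 3; sub 5 for 4: 3·5^5 + 3·5^3 + 3·5^2 + 3·5 + 3; = 9843; G_3 = 9843−1 = 9842

1023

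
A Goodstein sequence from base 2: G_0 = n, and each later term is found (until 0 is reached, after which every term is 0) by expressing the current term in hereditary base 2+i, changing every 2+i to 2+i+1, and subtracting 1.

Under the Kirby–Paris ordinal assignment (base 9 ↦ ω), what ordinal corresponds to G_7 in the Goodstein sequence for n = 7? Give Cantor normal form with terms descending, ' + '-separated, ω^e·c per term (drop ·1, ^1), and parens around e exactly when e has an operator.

ω^7·7 + ω^6·7 + ω^5·7 + ω^4·7 + ω^3·7 + ω^2·7 + ω·7 + 6

[0] 7 ≡ 2^2 + 2 + 1 (base 2). Lift 3: 31. −1: 30.
[1] 30 ≡ 3^3 + 3 (base 3). Lift 4: 260. −1: 259.
[2] 259 ≡ 4^4 + 3 (base 4). Lift 5: 3128. −1: 3127.
[3] 3127 ≡ 5^5 + 2 (base 5). Lift 6: 46658. −1: 46657.
[4] 46657 ≡ 6^6 + 1 (base 6). Lift 7: 823544. −1: 823543.
[5] 823543 ≡ 7^7 (base 7). Lift 8: 16777216. −1: 16777215.
[6] 16777215 ≡ 7·8^7 + 7·8^6 + 7·8^5 + 7·8^4 + 7·8^3 + 7·8^2 + 7·8 + 7 (base 8). Lift 9: 37665880. −1: 37665879.
[7] 37665879 ≡ 7·9^7 + 7·9^6 + 7·9^5 + 7·9^4 + 7·9^3 + 7·9^2 + 7·9 + 6 (base 9). Lift 10: 77777776. −1: 77777775.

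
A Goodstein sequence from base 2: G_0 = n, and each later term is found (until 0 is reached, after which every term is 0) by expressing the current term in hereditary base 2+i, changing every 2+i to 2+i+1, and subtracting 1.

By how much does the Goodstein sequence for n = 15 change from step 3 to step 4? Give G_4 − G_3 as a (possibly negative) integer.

G_0=15  [base 2] 2^(2 + 1) + 2^2 + 2 + 1  →[2↦3]→  3^(3 + 1) + 3^3 + 3 + 1 = 112  −1 ⇒ G_1=111
G_1=111  [base 3] 3^(3 + 1) + 3^3 + 3  →[3↦4]→  4^(4 + 1) + 4^4 + 4 = 1284  −1 ⇒ G_2=1283
G_2=1283  [base 4] 4^(4 + 1) + 4^4 + 3  →[4↦5]→  5^(5 + 1) + 5^5 + 3 = 18753  −1 ⇒ G_3=18752
G_3=18752  [base 5] 5^(5 + 1) + 5^5 + 2  →[5↦6]→  6^(6 + 1) + 6^6 + 2 = 326594  −1 ⇒ G_4=326593

307841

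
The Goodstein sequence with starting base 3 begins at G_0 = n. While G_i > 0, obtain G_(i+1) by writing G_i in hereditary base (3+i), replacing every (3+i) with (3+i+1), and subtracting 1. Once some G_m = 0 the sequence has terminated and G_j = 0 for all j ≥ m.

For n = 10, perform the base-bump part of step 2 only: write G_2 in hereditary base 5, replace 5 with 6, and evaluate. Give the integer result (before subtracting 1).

28

(0) 10|_3 = 3^2 + 1 ↦ 4^2 + 1|_4 = 17 ⇒ 16
(1) 16|_4 = 4^2 ↦ 5^2|_5 = 25 ⇒ 24
(2) 24|_5 = 4·5 + 4 ↦ 4·6 + 4|_6 = 28 ⇒ 27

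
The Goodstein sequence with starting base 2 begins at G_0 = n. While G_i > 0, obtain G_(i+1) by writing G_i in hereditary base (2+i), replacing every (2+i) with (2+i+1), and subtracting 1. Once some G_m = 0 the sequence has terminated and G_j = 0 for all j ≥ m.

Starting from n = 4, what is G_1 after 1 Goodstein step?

step 0: 4 = 2^2; sub 3 for 2: 3^3; = 27; G_1 = 27−1 = 26
step 1: 26 = 2·3^2 + 2·3 + 2; sub 4 for 3: 2·4^2 + 2·4 + 2; = 42; G_2 = 42−1 = 41

26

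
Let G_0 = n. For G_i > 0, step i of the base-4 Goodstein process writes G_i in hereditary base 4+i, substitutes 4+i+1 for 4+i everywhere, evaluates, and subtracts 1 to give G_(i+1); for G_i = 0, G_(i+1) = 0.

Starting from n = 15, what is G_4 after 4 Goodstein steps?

base 4: 15 = 3·4 + 3; at 5: 3·5 + 3 = 18; next = 17
base 5: 17 = 3·5 + 2; at 6: 3·6 + 2 = 20; next = 19
base 6: 19 = 3·6 + 1; at 7: 3·7 + 1 = 22; next = 21
base 7: 21 = 3·7; at 8: 3·8 = 24; next = 23
base 8: 23 = 2·8 + 7; at 9: 2·9 + 7 = 25; next = 24

23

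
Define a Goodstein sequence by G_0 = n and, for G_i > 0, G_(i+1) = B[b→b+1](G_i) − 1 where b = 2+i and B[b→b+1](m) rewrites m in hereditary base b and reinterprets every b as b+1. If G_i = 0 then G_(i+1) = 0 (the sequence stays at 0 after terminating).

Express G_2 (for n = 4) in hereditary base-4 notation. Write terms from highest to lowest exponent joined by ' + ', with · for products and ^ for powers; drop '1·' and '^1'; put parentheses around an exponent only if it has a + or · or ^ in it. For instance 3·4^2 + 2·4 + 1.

2·4^2 + 2·4 + 1

[0] 4 ≡ 2^2 (base 2). Lift 3: 27. −1: 26.
[1] 26 ≡ 2·3^2 + 2·3 + 2 (base 3). Lift 4: 42. −1: 41.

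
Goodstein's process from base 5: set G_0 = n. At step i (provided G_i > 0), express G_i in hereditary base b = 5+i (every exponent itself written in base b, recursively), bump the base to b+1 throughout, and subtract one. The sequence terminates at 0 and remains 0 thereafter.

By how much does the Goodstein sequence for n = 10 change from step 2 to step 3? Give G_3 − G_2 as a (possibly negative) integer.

base 5: 10 = 2·5; at 6: 2·6 = 12; next = 11
base 6: 11 = 6 + 5; at 7: 7 + 5 = 12; next = 11
base 7: 11 = 7 + 4; at 8: 8 + 4 = 12; next = 11

0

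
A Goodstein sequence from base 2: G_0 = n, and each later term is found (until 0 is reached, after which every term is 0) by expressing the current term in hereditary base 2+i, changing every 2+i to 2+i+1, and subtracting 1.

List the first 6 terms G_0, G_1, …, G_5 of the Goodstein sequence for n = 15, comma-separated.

base 2: 15 = 2^(2 + 1) + 2^2 + 2 + 1; at 3: 3^(3 + 1) + 3^3 + 3 + 1 = 112; next = 111
base 3: 111 = 3^(3 + 1) + 3^3 + 3; at 4: 4^(4 + 1) + 4^4 + 4 = 1284; next = 1283
base 4: 1283 = 4^(4 + 1) + 4^4 + 3; at 5: 5^(5 + 1) + 5^5 + 3 = 18753; next = 18752
base 5: 18752 = 5^(5 + 1) + 5^5 + 2; at 6: 6^(6 + 1) + 6^6 + 2 = 326594; next = 326593
base 6: 326593 = 6^(6 + 1) + 6^6 + 1; at 7: 7^(7 + 1) + 7^7 + 1 = 6588345; next = 6588344

15, 111, 1283, 18752, 326593, 6588344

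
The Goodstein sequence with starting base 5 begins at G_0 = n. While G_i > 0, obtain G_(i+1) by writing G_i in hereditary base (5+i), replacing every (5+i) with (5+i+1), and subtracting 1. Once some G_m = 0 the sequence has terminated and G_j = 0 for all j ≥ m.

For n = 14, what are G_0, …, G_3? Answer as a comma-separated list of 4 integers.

14, 15, 16, 17

G_0 = 14. HB_5(14) = 2·5 + 4. Bump = 16. G_1 = 15.
G_1 = 15. HB_6(15) = 2·6 + 3. Bump = 17. G_2 = 16.
G_2 = 16. HB_7(16) = 2·7 + 2. Bump = 18. G_3 = 17.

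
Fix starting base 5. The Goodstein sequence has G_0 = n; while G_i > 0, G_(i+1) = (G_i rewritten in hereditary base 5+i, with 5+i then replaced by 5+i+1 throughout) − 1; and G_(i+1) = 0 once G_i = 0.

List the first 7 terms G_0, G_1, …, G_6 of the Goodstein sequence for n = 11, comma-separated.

[0] 11 ≡ 2·5 + 1 (base 5). Lift 6: 13. −1: 12.
[1] 12 ≡ 2·6 (base 6). Lift 7: 14. −1: 13.
[2] 13 ≡ 7 + 6 (base 7). Lift 8: 14. −1: 13.
[3] 13 ≡ 8 + 5 (base 8). Lift 9: 14. −1: 13.
[4] 13 ≡ 9 + 4 (base 9). Lift 10: 14. −1: 13.
[5] 13 ≡ 10 + 3 (base 10). Lift 11: 14. −1: 13.

11, 12, 13, 13, 13, 13, 13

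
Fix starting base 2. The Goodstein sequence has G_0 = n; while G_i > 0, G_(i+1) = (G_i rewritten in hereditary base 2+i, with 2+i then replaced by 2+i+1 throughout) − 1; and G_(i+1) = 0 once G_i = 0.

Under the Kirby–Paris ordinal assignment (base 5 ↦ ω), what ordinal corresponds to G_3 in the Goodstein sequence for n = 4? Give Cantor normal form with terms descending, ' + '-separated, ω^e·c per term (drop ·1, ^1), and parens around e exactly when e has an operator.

step 0: 4 = 2^2; sub 3 for 2: 3^3; = 27; G_1 = 27−1 = 26
step 1: 26 = 2·3^2 + 2·3 + 2; sub 4 for 3: 2·4^2 + 2·4 + 2; = 42; G_2 = 42−1 = 41
step 2: 41 = 2·4^2 + 2·4 + 1; sub 5 for 4: 2·5^2 + 2·5 + 1; = 61; G_3 = 61−1 = 60
step 3: 60 = 2·5^2 + 2·5; sub 6 for 5: 2·6^2 + 2·6; = 84; G_4 = 84−1 = 83

ω^2·2 + ω·2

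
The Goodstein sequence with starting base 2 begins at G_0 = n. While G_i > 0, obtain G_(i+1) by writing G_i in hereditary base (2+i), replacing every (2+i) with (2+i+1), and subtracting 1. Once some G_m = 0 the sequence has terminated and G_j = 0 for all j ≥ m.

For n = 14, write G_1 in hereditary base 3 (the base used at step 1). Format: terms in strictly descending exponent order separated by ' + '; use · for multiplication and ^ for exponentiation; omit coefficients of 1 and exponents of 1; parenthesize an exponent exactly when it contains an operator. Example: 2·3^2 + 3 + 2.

base 2: 14 = 2^(2 + 1) + 2^2 + 2; at 3: 3^(3 + 1) + 3^3 + 3 = 111; next = 110
base 3: 110 = 3^(3 + 1) + 3^3 + 2; at 4: 4^(4 + 1) + 4^4 + 2 = 1282; next = 1281

3^(3 + 1) + 3^3 + 2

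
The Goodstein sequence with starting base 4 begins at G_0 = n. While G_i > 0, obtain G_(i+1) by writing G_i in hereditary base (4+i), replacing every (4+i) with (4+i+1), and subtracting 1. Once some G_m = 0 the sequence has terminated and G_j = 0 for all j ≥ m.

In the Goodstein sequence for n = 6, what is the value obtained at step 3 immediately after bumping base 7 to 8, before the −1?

6

(0) 6|_4 = 4 + 2 ↦ 5 + 2|_5 = 7 ⇒ 6
(1) 6|_5 = 5 + 1 ↦ 6 + 1|_6 = 7 ⇒ 6
(2) 6|_6 = 6 ↦ 7|_7 = 7 ⇒ 6
(3) 6|_7 = 6 ↦ 6|_8 = 6 ⇒ 5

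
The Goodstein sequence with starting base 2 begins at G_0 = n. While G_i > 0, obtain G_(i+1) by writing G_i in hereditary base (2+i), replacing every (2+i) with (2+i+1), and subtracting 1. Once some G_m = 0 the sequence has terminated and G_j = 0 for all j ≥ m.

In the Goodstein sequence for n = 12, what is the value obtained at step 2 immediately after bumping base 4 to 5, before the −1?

[0] 12 ≡ 2^(2 + 1) + 2^2 (base 2). Lift 3: 108. −1: 107.
[1] 107 ≡ 3^(3 + 1) + 2·3^2 + 2·3 + 2 (base 3). Lift 4: 1066. −1: 1065.
[2] 1065 ≡ 4^(4 + 1) + 2·4^2 + 2·4 + 1 (base 4). Lift 5: 15686. −1: 15685.

15686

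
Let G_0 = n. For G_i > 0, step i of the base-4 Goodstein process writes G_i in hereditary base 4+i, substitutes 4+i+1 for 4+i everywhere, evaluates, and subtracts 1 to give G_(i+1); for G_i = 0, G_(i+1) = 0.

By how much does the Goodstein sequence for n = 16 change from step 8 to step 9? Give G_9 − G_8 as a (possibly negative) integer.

i=0: 16 = 4^2 (b=4); 4→5: 5^2 = 25; 25−1 = 24
i=1: 24 = 4·5 + 4 (b=5); 5→6: 4·6 + 4 = 28; 28−1 = 27
i=2: 27 = 4·6 + 3 (b=6); 6→7: 4·7 + 3 = 31; 31−1 = 30
i=3: 30 = 4·7 + 2 (b=7); 7→8: 4·8 + 2 = 34; 34−1 = 33
i=4: 33 = 4·8 + 1 (b=8); 8→9: 4·9 + 1 = 37; 37−1 = 36
i=5: 36 = 4·9 (b=9); 9→10: 4·10 = 40; 40−1 = 39
i=6: 39 = 3·10 + 9 (b=10); 10→11: 3·11 + 9 = 42; 42−1 = 41
i=7: 41 = 3·11 + 8 (b=11); 11→12: 3·12 + 8 = 44; 44−1 = 43
i=8: 43 = 3·12 + 7 (b=12); 12→13: 3·13 + 7 = 46; 46−1 = 45

2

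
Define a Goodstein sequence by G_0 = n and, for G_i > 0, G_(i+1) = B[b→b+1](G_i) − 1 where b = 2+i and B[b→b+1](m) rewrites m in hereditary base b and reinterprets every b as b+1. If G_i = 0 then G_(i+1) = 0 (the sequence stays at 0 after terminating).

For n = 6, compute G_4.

6 —HB2→ 2^2 + 2 —bump→ 3^3 + 3 = 30 —(−1)→ 29
29 —HB3→ 3^3 + 2 —bump→ 4^4 + 2 = 258 —(−1)→ 257
257 —HB4→ 4^4 + 1 —bump→ 5^5 + 1 = 3126 —(−1)→ 3125
3125 —HB5→ 5^5 —bump→ 6^6 = 46656 —(−1)→ 46655
46655 —HB6→ 5·6^5 + 5·6^4 + 5·6^3 + 5·6^2 + 5·6 + 5 —bump→ 5·7^5 + 5·7^4 + 5·7^3 + 5·7^2 + 5·7 + 5 = 98040 —(−1)→ 98039

46655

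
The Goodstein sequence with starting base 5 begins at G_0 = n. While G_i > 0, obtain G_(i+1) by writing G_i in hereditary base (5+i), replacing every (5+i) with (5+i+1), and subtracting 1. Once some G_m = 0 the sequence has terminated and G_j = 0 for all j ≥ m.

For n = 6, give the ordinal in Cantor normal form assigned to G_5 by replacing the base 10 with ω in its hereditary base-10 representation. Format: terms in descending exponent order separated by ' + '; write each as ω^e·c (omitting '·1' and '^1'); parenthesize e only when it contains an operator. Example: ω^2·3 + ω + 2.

3

i=0: 6 = 5 + 1 (b=5); 5→6: 6 + 1 = 7; 7−1 = 6
i=1: 6 = 6 (b=6); 6→7: 7 = 7; 7−1 = 6
i=2: 6 = 6 (b=7); 7→8: 6 = 6; 6−1 = 5
i=3: 5 = 5 (b=8); 8→9: 5 = 5; 5−1 = 4
i=4: 4 = 4 (b=9); 9→10: 4 = 4; 4−1 = 3
i=5: 3 = 3 (b=10); 10→11: 3 = 3; 3−1 = 2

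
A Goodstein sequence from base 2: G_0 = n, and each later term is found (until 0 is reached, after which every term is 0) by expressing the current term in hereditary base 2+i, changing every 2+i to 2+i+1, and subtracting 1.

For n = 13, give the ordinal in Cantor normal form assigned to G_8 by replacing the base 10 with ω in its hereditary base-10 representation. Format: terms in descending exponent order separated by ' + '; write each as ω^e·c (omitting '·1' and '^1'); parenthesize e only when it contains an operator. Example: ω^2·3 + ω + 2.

(0) 13|_2 = 2^(2 + 1) + 2^2 + 1 ↦ 3^(3 + 1) + 3^3 + 1|_3 = 109 ⇒ 108
(1) 108|_3 = 3^(3 + 1) + 3^3 ↦ 4^(4 + 1) + 4^4|_4 = 1280 ⇒ 1279
(2) 1279|_4 = 4^(4 + 1) + 3·4^3 + 3·4^2 + 3·4 + 3 ↦ 5^(5 + 1) + 3·5^3 + 3·5^2 + 3·5 + 3|_5 = 16093 ⇒ 16092
(3) 16092|_5 = 5^(5 + 1) + 3·5^3 + 3·5^2 + 3·5 + 2 ↦ 6^(6 + 1) + 3·6^3 + 3·6^2 + 3·6 + 2|_6 = 280712 ⇒ 280711
(4) 280711|_6 = 6^(6 + 1) + 3·6^3 + 3·6^2 + 3·6 + 1 ↦ 7^(7 + 1) + 3·7^3 + 3·7^2 + 3·7 + 1|_7 = 5765999 ⇒ 5765998
(5) 5765998|_7 = 7^(7 + 1) + 3·7^3 + 3·7^2 + 3·7 ↦ 8^(8 + 1) + 3·8^3 + 3·8^2 + 3·8|_8 = 134219480 ⇒ 134219479
(6) 134219479|_8 = 8^(8 + 1) + 3·8^3 + 3·8^2 + 2·8 + 7 ↦ 9^(9 + 1) + 3·9^3 + 3·9^2 + 2·9 + 7|_9 = 3486786856 ⇒ 3486786855
(7) 3486786855|_9 = 9^(9 + 1) + 3·9^3 + 3·9^2 + 2·9 + 6 ↦ 10^(10 + 1) + 3·10^3 + 3·10^2 + 2·10 + 6|_10 = 100000003326 ⇒ 100000003325

ω^(ω + 1) + ω^3·3 + ω^2·3 + ω·2 + 5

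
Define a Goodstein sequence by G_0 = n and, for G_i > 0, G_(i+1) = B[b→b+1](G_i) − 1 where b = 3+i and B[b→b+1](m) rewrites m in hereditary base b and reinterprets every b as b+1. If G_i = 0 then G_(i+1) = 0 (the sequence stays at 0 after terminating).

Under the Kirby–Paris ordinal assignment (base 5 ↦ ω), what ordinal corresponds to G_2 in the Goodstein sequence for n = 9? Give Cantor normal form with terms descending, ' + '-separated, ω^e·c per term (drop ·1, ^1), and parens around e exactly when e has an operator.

ω·3 + 2

base 3: 9 = 3^2; at 4: 4^2 = 16; next = 15
base 4: 15 = 3·4 + 3; at 5: 3·5 + 3 = 18; next = 17
base 5: 17 = 3·5 + 2; at 6: 3·6 + 2 = 20; next = 19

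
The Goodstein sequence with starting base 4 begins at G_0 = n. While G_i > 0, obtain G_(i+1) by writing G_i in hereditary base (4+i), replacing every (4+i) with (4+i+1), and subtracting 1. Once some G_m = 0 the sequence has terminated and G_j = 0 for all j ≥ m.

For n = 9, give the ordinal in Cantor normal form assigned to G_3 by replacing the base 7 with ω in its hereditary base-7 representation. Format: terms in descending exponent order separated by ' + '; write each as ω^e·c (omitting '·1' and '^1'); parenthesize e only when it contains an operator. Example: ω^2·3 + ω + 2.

ω + 4

i=0: 9 = 2·4 + 1 (b=4); 4→5: 2·5 + 1 = 11; 11−1 = 10
i=1: 10 = 2·5 (b=5); 5→6: 2·6 = 12; 12−1 = 11
i=2: 11 = 6 + 5 (b=6); 6→7: 7 + 5 = 12; 12−1 = 11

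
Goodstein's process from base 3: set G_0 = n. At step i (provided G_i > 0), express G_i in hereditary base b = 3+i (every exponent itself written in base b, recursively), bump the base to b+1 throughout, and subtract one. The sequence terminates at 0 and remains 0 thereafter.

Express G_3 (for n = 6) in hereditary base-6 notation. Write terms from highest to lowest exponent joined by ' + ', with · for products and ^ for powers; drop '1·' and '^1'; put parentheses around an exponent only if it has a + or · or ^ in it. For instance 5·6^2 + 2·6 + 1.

G_0=6  [base 3] 2·3  →[3↦4]→  2·4 = 8  −1 ⇒ G_1=7
G_1=7  [base 4] 4 + 3  →[4↦5]→  5 + 3 = 8  −1 ⇒ G_2=7
G_2=7  [base 5] 5 + 2  →[5↦6]→  6 + 2 = 8  −1 ⇒ G_3=7
G_3=7  [base 6] 6 + 1  →[6↦7]→  7 + 1 = 8  −1 ⇒ G_4=7

6 + 1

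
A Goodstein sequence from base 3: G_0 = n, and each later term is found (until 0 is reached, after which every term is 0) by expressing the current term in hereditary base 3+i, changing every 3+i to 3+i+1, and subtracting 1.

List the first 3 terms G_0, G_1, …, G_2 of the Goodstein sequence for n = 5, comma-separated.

5, 5, 5

base 3: 5 = 3 + 2; at 4: 4 + 2 = 6; next = 5
base 4: 5 = 4 + 1; at 5: 5 + 1 = 6; next = 5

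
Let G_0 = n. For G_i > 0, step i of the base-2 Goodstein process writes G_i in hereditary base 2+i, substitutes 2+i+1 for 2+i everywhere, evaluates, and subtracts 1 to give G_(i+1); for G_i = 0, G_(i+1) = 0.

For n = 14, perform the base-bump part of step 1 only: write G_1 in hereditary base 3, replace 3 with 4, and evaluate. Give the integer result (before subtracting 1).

step 0: 14 = 2^(2 + 1) + 2^2 + 2; sub 3 for 2: 3^(3 + 1) + 3^3 + 3; = 111; G_1 = 111−1 = 110
step 1: 110 = 3^(3 + 1) + 3^3 + 2; sub 4 for 3: 4^(4 + 1) + 4^4 + 2; = 1282; G_2 = 1282−1 = 1281

1282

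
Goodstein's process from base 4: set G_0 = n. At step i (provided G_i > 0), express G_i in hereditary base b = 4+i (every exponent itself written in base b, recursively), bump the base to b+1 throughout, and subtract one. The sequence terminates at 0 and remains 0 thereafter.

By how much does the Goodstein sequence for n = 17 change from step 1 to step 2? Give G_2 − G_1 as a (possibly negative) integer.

10

17 —HB4→ 4^2 + 1 —bump→ 5^2 + 1 = 26 —(−1)→ 25
25 —HB5→ 5^2 —bump→ 6^2 = 36 —(−1)→ 35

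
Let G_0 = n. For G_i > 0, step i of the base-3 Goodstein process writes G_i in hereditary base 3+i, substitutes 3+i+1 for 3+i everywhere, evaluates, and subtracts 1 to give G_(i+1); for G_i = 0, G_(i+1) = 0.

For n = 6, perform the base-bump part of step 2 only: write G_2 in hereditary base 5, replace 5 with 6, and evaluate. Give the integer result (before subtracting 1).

8

G_0=6  [base 3] 2·3  →[3↦4]→  2·4 = 8  −1 ⇒ G_1=7
G_1=7  [base 4] 4 + 3  →[4↦5]→  5 + 3 = 8  −1 ⇒ G_2=7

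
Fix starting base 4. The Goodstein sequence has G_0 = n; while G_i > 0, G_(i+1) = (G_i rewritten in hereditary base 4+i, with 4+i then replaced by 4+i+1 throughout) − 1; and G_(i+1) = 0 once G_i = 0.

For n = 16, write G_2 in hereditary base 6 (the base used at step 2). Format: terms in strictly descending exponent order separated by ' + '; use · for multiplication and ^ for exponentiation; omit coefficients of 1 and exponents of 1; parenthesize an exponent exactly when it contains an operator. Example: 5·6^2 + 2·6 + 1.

4·6 + 3

[0] 16 ≡ 4^2 (base 4). Lift 5: 25. −1: 24.
[1] 24 ≡ 4·5 + 4 (base 5). Lift 6: 28. −1: 27.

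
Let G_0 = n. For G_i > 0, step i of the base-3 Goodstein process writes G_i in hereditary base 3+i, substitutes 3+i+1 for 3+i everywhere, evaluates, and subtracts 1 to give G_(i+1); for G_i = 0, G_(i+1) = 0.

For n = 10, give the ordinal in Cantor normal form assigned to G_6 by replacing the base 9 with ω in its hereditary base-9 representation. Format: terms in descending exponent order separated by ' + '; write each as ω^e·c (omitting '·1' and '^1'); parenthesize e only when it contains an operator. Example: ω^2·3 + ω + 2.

step 0: 10 = 3^2 + 1; sub 4 for 3: 4^2 + 1; = 17; G_1 = 17−1 = 16
step 1: 16 = 4^2; sub 5 for 4: 5^2; = 25; G_2 = 25−1 = 24
step 2: 24 = 4·5 + 4; sub 6 for 5: 4·6 + 4; = 28; G_3 = 28−1 = 27
step 3: 27 = 4·6 + 3; sub 7 for 6: 4·7 + 3; = 31; G_4 = 31−1 = 30
step 4: 30 = 4·7 + 2; sub 8 for 7: 4·8 + 2; = 34; G_5 = 34−1 = 33
step 5: 33 = 4·8 + 1; sub 9 for 8: 4·9 + 1; = 37; G_6 = 37−1 = 36
step 6: 36 = 4·9; sub 10 for 9: 4·10; = 40; G_7 = 40−1 = 39

ω·4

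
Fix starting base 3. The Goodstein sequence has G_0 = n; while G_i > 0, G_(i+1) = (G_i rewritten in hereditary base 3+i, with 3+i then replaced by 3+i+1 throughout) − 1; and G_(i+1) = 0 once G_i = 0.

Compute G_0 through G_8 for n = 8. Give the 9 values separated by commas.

step 0: 8 = 2·3 + 2; sub 4 for 3: 2·4 + 2; = 10; G_1 = 10−1 = 9
step 1: 9 = 2·4 + 1; sub 5 for 4: 2·5 + 1; = 11; G_2 = 11−1 = 10
step 2: 10 = 2·5; sub 6 for 5: 2·6; = 12; G_3 = 12−1 = 11
step 3: 11 = 6 + 5; sub 7 for 6: 7 + 5; = 12; G_4 = 12−1 = 11
step 4: 11 = 7 + 4; sub 8 for 7: 8 + 4; = 12; G_5 = 12−1 = 11
step 5: 11 = 8 + 3; sub 9 for 8: 9 + 3; = 12; G_6 = 12−1 = 11
step 6: 11 = 9 + 2; sub 10 for 9: 10 + 2; = 12; G_7 = 12−1 = 11
step 7: 11 = 10 + 1; sub 11 for 10: 11 + 1; = 12; G_8 = 12−1 = 11

8, 9, 10, 11, 11, 11, 11, 11, 11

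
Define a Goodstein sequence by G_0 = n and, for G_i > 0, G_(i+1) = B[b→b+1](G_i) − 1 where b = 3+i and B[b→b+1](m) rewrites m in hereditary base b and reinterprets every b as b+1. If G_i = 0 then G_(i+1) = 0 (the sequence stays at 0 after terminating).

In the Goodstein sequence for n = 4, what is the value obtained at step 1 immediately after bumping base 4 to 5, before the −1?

5

(0) 4|_3 = 3 + 1 ↦ 4 + 1|_4 = 5 ⇒ 4
(1) 4|_4 = 4 ↦ 5|_5 = 5 ⇒ 4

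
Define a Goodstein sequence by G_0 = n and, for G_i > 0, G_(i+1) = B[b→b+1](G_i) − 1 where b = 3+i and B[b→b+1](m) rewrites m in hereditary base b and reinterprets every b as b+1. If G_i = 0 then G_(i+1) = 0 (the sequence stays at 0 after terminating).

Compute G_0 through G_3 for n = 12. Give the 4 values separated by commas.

base 3: 12 = 3^2 + 3; at 4: 4^2 + 4 = 20; next = 19
base 4: 19 = 4^2 + 3; at 5: 5^2 + 3 = 28; next = 27
base 5: 27 = 5^2 + 2; at 6: 6^2 + 2 = 38; next = 37

12, 19, 27, 37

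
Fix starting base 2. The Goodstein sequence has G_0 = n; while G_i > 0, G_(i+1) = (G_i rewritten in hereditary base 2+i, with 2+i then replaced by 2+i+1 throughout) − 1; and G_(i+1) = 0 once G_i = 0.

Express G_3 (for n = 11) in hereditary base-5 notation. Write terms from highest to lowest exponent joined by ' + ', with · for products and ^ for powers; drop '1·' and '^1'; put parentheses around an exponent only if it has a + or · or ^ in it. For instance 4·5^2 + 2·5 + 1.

5^(5 + 1) + 2

step 0: 11 = 2^(2 + 1) + 2 + 1; sub 3 for 2: 3^(3 + 1) + 3 + 1; = 85; G_1 = 85−1 = 84
step 1: 84 = 3^(3 + 1) + 3; sub 4 for 3: 4^(4 + 1) + 4; = 1028; G_2 = 1028−1 = 1027
step 2: 1027 = 4^(4 + 1) + 3; sub 5 for 4: 5^(5 + 1) + 3; = 15628; G_3 = 15628−1 = 15627
step 3: 15627 = 5^(5 + 1) + 2; sub 6 for 5: 6^(6 + 1) + 2; = 279938; G_4 = 279938−1 = 279937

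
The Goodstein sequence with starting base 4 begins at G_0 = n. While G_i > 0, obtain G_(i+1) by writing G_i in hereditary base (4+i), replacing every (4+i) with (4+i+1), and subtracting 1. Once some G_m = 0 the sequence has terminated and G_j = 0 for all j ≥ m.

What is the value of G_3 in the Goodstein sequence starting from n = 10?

base 4: 10 = 2·4 + 2; at 5: 2·5 + 2 = 12; next = 11
base 5: 11 = 2·5 + 1; at 6: 2·6 + 1 = 13; next = 12
base 6: 12 = 2·6; at 7: 2·7 = 14; next = 13
base 7: 13 = 7 + 6; at 8: 8 + 6 = 14; next = 13

13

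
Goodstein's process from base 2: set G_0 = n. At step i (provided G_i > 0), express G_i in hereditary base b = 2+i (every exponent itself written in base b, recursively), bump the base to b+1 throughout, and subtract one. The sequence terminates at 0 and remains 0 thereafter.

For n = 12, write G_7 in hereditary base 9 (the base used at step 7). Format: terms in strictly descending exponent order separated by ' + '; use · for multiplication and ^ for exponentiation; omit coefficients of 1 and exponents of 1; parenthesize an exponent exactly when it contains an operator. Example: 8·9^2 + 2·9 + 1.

9^(9 + 1) + 2·9^2 + 9 + 2

step 0: 12 = 2^(2 + 1) + 2^2; sub 3 for 2: 3^(3 + 1) + 3^3; = 108; G_1 = 108−1 = 107
step 1: 107 = 3^(3 + 1) + 2·3^2 + 2·3 + 2; sub 4 for 3: 4^(4 + 1) + 2·4^2 + 2·4 + 2; = 1066; G_2 = 1066−1 = 1065
step 2: 1065 = 4^(4 + 1) + 2·4^2 + 2·4 + 1; sub 5 for 4: 5^(5 + 1) + 2·5^2 + 2·5 + 1; = 15686; G_3 = 15686−1 = 15685
step 3: 15685 = 5^(5 + 1) + 2·5^2 + 2·5; sub 6 for 5: 6^(6 + 1) + 2·6^2 + 2·6; = 280020; G_4 = 280020−1 = 280019
step 4: 280019 = 6^(6 + 1) + 2·6^2 + 6 + 5; sub 7 for 6: 7^(7 + 1) + 2·7^2 + 7 + 5; = 5764911; G_5 = 5764911−1 = 5764910
step 5: 5764910 = 7^(7 + 1) + 2·7^2 + 7 + 4; sub 8 for 7: 8^(8 + 1) + 2·8^2 + 8 + 4; = 134217868; G_6 = 134217868−1 = 134217867
step 6: 134217867 = 8^(8 + 1) + 2·8^2 + 8 + 3; sub 9 for 8: 9^(9 + 1) + 2·9^2 + 9 + 3; = 3486784575; G_7 = 3486784575−1 = 3486784574
step 7: 3486784574 = 9^(9 + 1) + 2·9^2 + 9 + 2; sub 10 for 9: 10^(10 + 1) + 2·10^2 + 10 + 2; = 100000000212; G_8 = 100000000212−1 = 100000000211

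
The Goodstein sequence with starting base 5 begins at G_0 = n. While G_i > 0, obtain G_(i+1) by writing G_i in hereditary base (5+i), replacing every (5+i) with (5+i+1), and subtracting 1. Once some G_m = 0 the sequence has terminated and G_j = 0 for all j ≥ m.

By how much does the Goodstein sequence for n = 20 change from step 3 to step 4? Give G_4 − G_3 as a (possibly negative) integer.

20 —HB5→ 4·5 —bump→ 4·6 = 24 —(−1)→ 23
23 —HB6→ 3·6 + 5 —bump→ 3·7 + 5 = 26 —(−1)→ 25
25 —HB7→ 3·7 + 4 —bump→ 3·8 + 4 = 28 —(−1)→ 27
27 —HB8→ 3·8 + 3 —bump→ 3·9 + 3 = 30 —(−1)→ 29

2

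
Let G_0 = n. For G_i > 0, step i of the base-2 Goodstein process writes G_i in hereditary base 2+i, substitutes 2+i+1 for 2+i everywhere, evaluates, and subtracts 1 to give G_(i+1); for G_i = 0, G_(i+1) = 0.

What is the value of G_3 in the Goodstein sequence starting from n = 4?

60

G_0 = 4. HB_2(4) = 2^2. Bump = 27. G_1 = 26.
G_1 = 26. HB_3(26) = 2·3^2 + 2·3 + 2. Bump = 42. G_2 = 41.
G_2 = 41. HB_4(41) = 2·4^2 + 2·4 + 1. Bump = 61. G_3 = 60.
G_3 = 60. HB_5(60) = 2·5^2 + 2·5. Bump = 84. G_4 = 83.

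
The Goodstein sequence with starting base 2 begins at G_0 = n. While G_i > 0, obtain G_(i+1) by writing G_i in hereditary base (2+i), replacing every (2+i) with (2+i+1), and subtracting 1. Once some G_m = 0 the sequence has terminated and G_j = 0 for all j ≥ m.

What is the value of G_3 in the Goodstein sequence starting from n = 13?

base 2: 13 = 2^(2 + 1) + 2^2 + 1; at 3: 3^(3 + 1) + 3^3 + 1 = 109; next = 108
base 3: 108 = 3^(3 + 1) + 3^3; at 4: 4^(4 + 1) + 4^4 = 1280; next = 1279
base 4: 1279 = 4^(4 + 1) + 3·4^3 + 3·4^2 + 3·4 + 3; at 5: 5^(5 + 1) + 3·5^3 + 3·5^2 + 3·5 + 3 = 16093; next = 16092
base 5: 16092 = 5^(5 + 1) + 3·5^3 + 3·5^2 + 3·5 + 2; at 6: 6^(6 + 1) + 3·6^3 + 3·6^2 + 3·6 + 2 = 280712; next = 280711

16092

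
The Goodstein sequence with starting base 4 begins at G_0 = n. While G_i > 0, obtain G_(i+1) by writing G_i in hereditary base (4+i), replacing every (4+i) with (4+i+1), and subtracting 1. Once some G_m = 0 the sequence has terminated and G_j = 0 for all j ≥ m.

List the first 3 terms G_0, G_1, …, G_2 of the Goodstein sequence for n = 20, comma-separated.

20, 29, 39

G_0=20  [base 4] 4^2 + 4  →[4↦5]→  5^2 + 5 = 30  −1 ⇒ G_1=29
G_1=29  [base 5] 5^2 + 4  →[5↦6]→  6^2 + 4 = 40  −1 ⇒ G_2=39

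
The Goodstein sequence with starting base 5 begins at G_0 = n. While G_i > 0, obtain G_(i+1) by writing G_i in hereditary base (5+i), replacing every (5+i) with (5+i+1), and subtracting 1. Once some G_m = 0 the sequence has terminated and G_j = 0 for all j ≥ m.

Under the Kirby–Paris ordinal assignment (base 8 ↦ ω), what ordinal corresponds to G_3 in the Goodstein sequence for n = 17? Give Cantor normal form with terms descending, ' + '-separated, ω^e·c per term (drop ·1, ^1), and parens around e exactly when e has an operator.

[0] 17 ≡ 3·5 + 2 (base 5). Lift 6: 20. −1: 19.
[1] 19 ≡ 3·6 + 1 (base 6). Lift 7: 22. −1: 21.
[2] 21 ≡ 3·7 (base 7). Lift 8: 24. −1: 23.
[3] 23 ≡ 2·8 + 7 (base 8). Lift 9: 25. −1: 24.

ω·2 + 7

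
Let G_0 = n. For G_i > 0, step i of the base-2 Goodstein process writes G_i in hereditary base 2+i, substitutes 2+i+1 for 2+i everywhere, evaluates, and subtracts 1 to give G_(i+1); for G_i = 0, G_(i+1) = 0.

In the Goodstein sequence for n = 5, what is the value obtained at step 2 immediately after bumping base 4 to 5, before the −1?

G_0=5  [base 2] 2^2 + 1  →[2↦3]→  3^3 + 1 = 28  −1 ⇒ G_1=27
G_1=27  [base 3] 3^3  →[3↦4]→  4^4 = 256  −1 ⇒ G_2=255
G_2=255  [base 4] 3·4^3 + 3·4^2 + 3·4 + 3  →[4↦5]→  3·5^3 + 3·5^2 + 3·5 + 3 = 468  −1 ⇒ G_3=467

468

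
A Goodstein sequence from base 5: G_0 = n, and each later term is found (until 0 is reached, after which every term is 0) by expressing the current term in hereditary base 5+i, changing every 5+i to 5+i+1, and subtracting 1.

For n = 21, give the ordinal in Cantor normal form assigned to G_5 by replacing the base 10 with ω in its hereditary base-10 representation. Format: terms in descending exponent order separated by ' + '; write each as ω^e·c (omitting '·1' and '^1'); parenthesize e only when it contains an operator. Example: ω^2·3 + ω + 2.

21 —HB5→ 4·5 + 1 —bump→ 4·6 + 1 = 25 —(−1)→ 24
24 —HB6→ 4·6 —bump→ 4·7 = 28 —(−1)→ 27
27 —HB7→ 3·7 + 6 —bump→ 3·8 + 6 = 30 —(−1)→ 29
29 —HB8→ 3·8 + 5 —bump→ 3·9 + 5 = 32 —(−1)→ 31
31 —HB9→ 3·9 + 4 —bump→ 3·10 + 4 = 34 —(−1)→ 33
33 —HB10→ 3·10 + 3 —bump→ 3·11 + 3 = 36 —(−1)→ 35

ω·3 + 3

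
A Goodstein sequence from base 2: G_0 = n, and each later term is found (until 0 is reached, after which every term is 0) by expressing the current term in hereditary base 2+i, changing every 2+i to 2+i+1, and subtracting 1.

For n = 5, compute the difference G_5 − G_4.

422

G_0=5  [base 2] 2^2 + 1  →[2↦3]→  3^3 + 1 = 28  −1 ⇒ G_1=27
G_1=27  [base 3] 3^3  →[3↦4]→  4^4 = 256  −1 ⇒ G_2=255
G_2=255  [base 4] 3·4^3 + 3·4^2 + 3·4 + 3  →[4↦5]→  3·5^3 + 3·5^2 + 3·5 + 3 = 468  −1 ⇒ G_3=467
G_3=467  [base 5] 3·5^3 + 3·5^2 + 3·5 + 2  →[5↦6]→  3·6^3 + 3·6^2 + 3·6 + 2 = 776  −1 ⇒ G_4=775
G_4=775  [base 6] 3·6^3 + 3·6^2 + 3·6 + 1  →[6↦7]→  3·7^3 + 3·7^2 + 3·7 + 1 = 1198  −1 ⇒ G_5=1197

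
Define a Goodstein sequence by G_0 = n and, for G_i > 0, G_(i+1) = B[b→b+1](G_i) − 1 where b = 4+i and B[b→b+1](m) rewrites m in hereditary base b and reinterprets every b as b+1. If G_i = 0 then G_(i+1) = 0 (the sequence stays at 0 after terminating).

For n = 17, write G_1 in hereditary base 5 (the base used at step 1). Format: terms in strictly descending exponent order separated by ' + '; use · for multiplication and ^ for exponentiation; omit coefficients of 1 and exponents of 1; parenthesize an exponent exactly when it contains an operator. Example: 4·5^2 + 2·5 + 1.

(0) 17|_4 = 4^2 + 1 ↦ 5^2 + 1|_5 = 26 ⇒ 25
(1) 25|_5 = 5^2 ↦ 6^2|_6 = 36 ⇒ 35

5^2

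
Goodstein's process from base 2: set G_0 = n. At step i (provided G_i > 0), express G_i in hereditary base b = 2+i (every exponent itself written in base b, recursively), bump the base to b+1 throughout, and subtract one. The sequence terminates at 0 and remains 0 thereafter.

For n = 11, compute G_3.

15627

base 2: 11 = 2^(2 + 1) + 2 + 1; at 3: 3^(3 + 1) + 3 + 1 = 85; next = 84
base 3: 84 = 3^(3 + 1) + 3; at 4: 4^(4 + 1) + 4 = 1028; next = 1027
base 4: 1027 = 4^(4 + 1) + 3; at 5: 5^(5 + 1) + 3 = 15628; next = 15627
base 5: 15627 = 5^(5 + 1) + 2; at 6: 6^(6 + 1) + 2 = 279938; next = 279937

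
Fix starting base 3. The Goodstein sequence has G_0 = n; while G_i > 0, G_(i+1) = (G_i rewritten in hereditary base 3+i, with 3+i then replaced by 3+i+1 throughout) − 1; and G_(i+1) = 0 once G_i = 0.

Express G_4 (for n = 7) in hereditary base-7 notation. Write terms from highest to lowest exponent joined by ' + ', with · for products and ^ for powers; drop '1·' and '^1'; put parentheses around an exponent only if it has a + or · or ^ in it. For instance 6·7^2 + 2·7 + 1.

7 —HB3→ 2·3 + 1 —bump→ 2·4 + 1 = 9 —(−1)→ 8
8 —HB4→ 2·4 —bump→ 2·5 = 10 —(−1)→ 9
9 —HB5→ 5 + 4 —bump→ 6 + 4 = 10 —(−1)→ 9
9 —HB6→ 6 + 3 —bump→ 7 + 3 = 10 —(−1)→ 9
9 —HB7→ 7 + 2 —bump→ 8 + 2 = 10 —(−1)→ 9

7 + 2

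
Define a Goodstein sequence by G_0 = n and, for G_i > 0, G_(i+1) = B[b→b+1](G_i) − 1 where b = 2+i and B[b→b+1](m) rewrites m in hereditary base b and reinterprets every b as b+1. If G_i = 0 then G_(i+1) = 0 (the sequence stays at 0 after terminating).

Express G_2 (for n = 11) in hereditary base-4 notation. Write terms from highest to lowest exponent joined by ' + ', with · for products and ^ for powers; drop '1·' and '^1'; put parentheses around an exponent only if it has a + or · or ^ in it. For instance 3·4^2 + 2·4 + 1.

4^(4 + 1) + 3

G_0 = 11. HB_2(11) = 2^(2 + 1) + 2 + 1. Bump = 85. G_1 = 84.
G_1 = 84. HB_3(84) = 3^(3 + 1) + 3. Bump = 1028. G_2 = 1027.
G_2 = 1027. HB_4(1027) = 4^(4 + 1) + 3. Bump = 15628. G_3 = 15627.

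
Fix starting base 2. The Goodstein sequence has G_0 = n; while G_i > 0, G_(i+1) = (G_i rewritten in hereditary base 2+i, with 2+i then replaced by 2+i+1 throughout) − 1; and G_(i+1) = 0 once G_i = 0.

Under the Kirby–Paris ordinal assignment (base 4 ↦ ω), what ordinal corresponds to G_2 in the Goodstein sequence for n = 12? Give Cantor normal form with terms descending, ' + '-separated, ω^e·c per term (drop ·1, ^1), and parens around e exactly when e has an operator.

ω^(ω + 1) + ω^2·2 + ω·2 + 1

G_0=12  [base 2] 2^(2 + 1) + 2^2  →[2↦3]→  3^(3 + 1) + 3^3 = 108  −1 ⇒ G_1=107
G_1=107  [base 3] 3^(3 + 1) + 2·3^2 + 2·3 + 2  →[3↦4]→  4^(4 + 1) + 2·4^2 + 2·4 + 2 = 1066  −1 ⇒ G_2=1065
G_2=1065  [base 4] 4^(4 + 1) + 2·4^2 + 2·4 + 1  →[4↦5]→  5^(5 + 1) + 2·5^2 + 2·5 + 1 = 15686  −1 ⇒ G_3=15685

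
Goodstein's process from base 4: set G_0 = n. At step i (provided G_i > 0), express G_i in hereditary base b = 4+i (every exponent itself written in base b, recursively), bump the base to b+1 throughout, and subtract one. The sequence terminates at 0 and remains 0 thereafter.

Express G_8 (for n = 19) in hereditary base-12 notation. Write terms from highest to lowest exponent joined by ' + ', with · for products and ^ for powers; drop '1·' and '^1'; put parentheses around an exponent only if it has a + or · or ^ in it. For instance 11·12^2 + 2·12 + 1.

7·12 + 3

[0] 19 ≡ 4^2 + 3 (base 4). Lift 5: 28. −1: 27.
[1] 27 ≡ 5^2 + 2 (base 5). Lift 6: 38. −1: 37.
[2] 37 ≡ 6^2 + 1 (base 6). Lift 7: 50. −1: 49.
[3] 49 ≡ 7^2 (base 7). Lift 8: 64. −1: 63.
[4] 63 ≡ 7·8 + 7 (base 8). Lift 9: 70. −1: 69.
[5] 69 ≡ 7·9 + 6 (base 9). Lift 10: 76. −1: 75.
[6] 75 ≡ 7·10 + 5 (base 10). Lift 11: 82. −1: 81.
[7] 81 ≡ 7·11 + 4 (base 11). Lift 12: 88. −1: 87.
[8] 87 ≡ 7·12 + 3 (base 12). Lift 13: 94. −1: 93.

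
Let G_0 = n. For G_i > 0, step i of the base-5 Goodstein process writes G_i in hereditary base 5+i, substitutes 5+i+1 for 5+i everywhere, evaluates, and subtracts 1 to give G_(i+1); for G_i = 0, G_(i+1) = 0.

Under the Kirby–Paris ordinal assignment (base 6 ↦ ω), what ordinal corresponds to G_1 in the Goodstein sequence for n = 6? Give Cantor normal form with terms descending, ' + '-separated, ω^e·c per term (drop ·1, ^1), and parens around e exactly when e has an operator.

ω

(0) 6|_5 = 5 + 1 ↦ 6 + 1|_6 = 7 ⇒ 6
(1) 6|_6 = 6 ↦ 7|_7 = 7 ⇒ 6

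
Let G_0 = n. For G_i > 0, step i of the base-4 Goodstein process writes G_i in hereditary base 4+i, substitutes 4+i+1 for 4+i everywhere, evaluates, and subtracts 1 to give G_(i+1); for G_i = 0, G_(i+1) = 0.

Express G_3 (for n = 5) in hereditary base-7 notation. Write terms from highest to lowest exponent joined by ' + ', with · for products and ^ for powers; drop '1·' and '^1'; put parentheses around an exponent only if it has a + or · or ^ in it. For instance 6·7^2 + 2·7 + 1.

4

base 4: 5 = 4 + 1; at 5: 5 + 1 = 6; next = 5
base 5: 5 = 5; at 6: 6 = 6; next = 5
base 6: 5 = 5; at 7: 5 = 5; next = 4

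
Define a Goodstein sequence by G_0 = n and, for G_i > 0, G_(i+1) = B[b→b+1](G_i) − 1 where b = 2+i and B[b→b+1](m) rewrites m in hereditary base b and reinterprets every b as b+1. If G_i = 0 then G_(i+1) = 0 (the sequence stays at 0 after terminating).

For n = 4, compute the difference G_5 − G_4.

4 —HB2→ 2^2 —bump→ 3^3 = 27 —(−1)→ 26
26 —HB3→ 2·3^2 + 2·3 + 2 —bump→ 2·4^2 + 2·4 + 2 = 42 —(−1)→ 41
41 —HB4→ 2·4^2 + 2·4 + 1 —bump→ 2·5^2 + 2·5 + 1 = 61 —(−1)→ 60
60 —HB5→ 2·5^2 + 2·5 —bump→ 2·6^2 + 2·6 = 84 —(−1)→ 83
83 —HB6→ 2·6^2 + 6 + 5 —bump→ 2·7^2 + 7 + 5 = 110 —(−1)→ 109

26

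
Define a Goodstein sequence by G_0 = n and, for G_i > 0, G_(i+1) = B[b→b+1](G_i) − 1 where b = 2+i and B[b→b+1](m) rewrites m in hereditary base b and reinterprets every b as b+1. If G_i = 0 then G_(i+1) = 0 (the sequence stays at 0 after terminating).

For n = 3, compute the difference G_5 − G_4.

-1

[0] 3 ≡ 2 + 1 (base 2). Lift 3: 4. −1: 3.
[1] 3 ≡ 3 (base 3). Lift 4: 4. −1: 3.
[2] 3 ≡ 3 (base 4). Lift 5: 3. −1: 2.
[3] 2 ≡ 2 (base 5). Lift 6: 2. −1: 1.
[4] 1 ≡ 1 (base 6). Lift 7: 1. −1: 0.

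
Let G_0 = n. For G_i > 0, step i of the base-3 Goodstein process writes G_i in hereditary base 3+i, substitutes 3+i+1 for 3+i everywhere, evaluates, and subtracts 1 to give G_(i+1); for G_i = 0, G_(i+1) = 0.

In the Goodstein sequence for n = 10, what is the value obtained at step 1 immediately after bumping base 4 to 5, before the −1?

25

base 3: 10 = 3^2 + 1; at 4: 4^2 + 1 = 17; next = 16
base 4: 16 = 4^2; at 5: 5^2 = 25; next = 24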